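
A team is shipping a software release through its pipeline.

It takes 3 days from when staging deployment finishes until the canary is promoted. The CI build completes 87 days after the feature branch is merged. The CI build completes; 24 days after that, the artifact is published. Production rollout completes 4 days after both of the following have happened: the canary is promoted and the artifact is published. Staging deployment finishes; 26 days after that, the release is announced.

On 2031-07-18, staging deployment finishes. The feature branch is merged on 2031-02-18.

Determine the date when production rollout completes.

Staging deployment finishes: Jul 18, 2031.
The canary is promoted: Jul 18, 2031 + 3 days = Jul 21, 2031.
The feature branch is merged: Feb 18, 2031.
The CI build completes: Feb 18, 2031 + 87 days = May 16, 2031.
The artifact is published: May 16, 2031 + 24 days = Jun 9, 2031.
Both prerequisites met — the canary is promoted (Jul 21, 2031), the artifact is published (Jun 9, 2031); the later is Jul 21, 2031.
Production rollout completes: Jul 21, 2031 + 4 days = Jul 25, 2031.

2031-07-25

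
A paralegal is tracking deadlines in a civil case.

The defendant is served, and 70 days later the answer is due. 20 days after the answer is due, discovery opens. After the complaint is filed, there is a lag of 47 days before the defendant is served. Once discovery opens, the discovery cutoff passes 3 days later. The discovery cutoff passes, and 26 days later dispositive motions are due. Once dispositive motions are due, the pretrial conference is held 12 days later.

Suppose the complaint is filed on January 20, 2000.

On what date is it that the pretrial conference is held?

The complaint is filed: Jan 20, 2000.
The defendant is served: Jan 20, 2000 + 47 days = Mar 7, 2000.
The answer is due: Mar 7, 2000 + 70 days = May 16, 2000.
Discovery opens: May 16, 2000 + 20 days = Jun 5, 2000.
The discovery cutoff passes: Jun 5, 2000 + 3 days = Jun 8, 2000.
Dispositive motions are due: Jun 8, 2000 + 26 days = Jul 4, 2000.
The pretrial conference is held: Jul 4, 2000 + 12 days = Jul 16, 2000.

July 16, 2000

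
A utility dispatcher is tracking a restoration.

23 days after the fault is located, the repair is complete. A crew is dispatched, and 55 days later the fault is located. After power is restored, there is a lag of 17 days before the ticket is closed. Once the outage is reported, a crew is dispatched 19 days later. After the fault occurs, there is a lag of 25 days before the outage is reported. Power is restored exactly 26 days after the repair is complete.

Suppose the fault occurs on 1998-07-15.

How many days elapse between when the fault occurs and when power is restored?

Causal path: the fault occurs → the outage is reported → a crew is dispatched → the fault is located → the repair is complete → power is restored.
Total delay along the path: 25 + 19 + 55 + 23 + 26 = 148 days.

148 days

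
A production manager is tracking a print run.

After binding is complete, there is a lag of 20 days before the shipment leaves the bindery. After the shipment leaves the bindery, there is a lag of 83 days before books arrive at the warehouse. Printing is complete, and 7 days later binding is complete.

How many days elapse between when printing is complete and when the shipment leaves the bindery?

Causal path: printing is complete → binding is complete → the shipment leaves the bindery.
Total delay along the path: 7 + 20 = 27 days.

27 days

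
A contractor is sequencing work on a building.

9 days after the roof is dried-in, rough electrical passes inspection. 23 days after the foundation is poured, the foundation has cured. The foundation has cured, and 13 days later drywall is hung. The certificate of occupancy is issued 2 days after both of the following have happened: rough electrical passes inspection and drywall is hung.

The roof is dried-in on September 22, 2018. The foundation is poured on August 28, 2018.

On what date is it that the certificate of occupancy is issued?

The roof is dried-in: Sep 22, 2018.
Rough electrical passes inspection: Sep 22, 2018 + 9 days = Oct 1, 2018.
The foundation is poured: Aug 28, 2018.
The foundation has cured: Aug 28, 2018 + 23 days = Sep 20, 2018.
Drywall is hung: Sep 20, 2018 + 13 days = Oct 3, 2018.
Both prerequisites met — rough electrical passes inspection (Oct 1, 2018), drywall is hung (Oct 3, 2018); the later is Oct 3, 2018.
The certificate of occupancy is issued: Oct 3, 2018 + 2 days = Oct 5, 2018.

October 5, 2018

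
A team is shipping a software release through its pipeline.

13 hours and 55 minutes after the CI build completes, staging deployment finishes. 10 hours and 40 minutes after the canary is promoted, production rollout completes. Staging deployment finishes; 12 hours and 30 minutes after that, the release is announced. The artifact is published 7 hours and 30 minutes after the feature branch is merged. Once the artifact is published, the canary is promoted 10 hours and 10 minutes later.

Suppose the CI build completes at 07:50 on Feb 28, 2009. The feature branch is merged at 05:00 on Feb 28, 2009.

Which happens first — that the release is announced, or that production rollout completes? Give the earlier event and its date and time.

The CI build completes: 07:50 Feb 28, 2009.
Staging deployment finishes: 07:50 Feb 28, 2009 + 13h55m = 21:45 Feb 28, 2009.
The release is announced: 21:45 Feb 28, 2009 + 12h30m = 10:15 Mar 1, 2009.
The feature branch is merged: 05:00 Feb 28, 2009.
The artifact is published: 05:00 Feb 28, 2009 + 7h30m = 12:30 Feb 28, 2009.
The canary is promoted: 12:30 Feb 28, 2009 + 10h10m = 22:40 Feb 28, 2009.
Production rollout completes: 22:40 Feb 28, 2009 + 10h40m = 09:20 Mar 1, 2009.
Comparing: the release is announced at 10:15 Mar 1, 2009 vs production rollout completes at 09:20 Mar 1, 2009. Earlier: production rollout completes.

Production rollout completes — 09:20 on Mar 1, 2009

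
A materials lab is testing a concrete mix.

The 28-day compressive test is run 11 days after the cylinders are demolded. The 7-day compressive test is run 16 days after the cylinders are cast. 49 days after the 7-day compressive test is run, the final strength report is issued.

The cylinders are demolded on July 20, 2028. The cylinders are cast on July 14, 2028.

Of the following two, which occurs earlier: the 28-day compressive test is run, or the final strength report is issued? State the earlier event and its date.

The cylinders are demolded: Jul 20, 2028.
The 28-day compressive test is run: Jul 20, 2028 + 11 days = Jul 31, 2028.
The cylinders are cast: Jul 14, 2028.
The 7-day compressive test is run: Jul 14, 2028 + 16 days = Jul 30, 2028.
The final strength report is issued: Jul 30, 2028 + 49 days = Sep 17, 2028.
Comparing: the 28-day compressive test is run on Jul 31, 2028 vs the final strength report is issued on Sep 17, 2028. Earlier: the 28-day compressive test is run.

The 28-day compressive test is run — July 31, 2028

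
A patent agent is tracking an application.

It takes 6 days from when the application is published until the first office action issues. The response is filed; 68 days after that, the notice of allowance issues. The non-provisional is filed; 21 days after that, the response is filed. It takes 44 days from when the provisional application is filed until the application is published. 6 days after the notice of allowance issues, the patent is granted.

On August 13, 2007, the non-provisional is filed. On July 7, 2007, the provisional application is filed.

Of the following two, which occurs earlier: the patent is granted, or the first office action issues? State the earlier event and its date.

The non-provisional is filed: Aug 13, 2007.
The response is filed: Aug 13, 2007 + 21 days = Sep 3, 2007.
The notice of allowance issues: Sep 3, 2007 + 68 days = Nov 10, 2007.
The patent is granted: Nov 10, 2007 + 6 days = Nov 16, 2007.
The provisional application is filed: Jul 7, 2007.
The application is published: Jul 7, 2007 + 44 days = Aug 20, 2007.
The first office action issues: Aug 20, 2007 + 6 days = Aug 26, 2007.
Comparing: the patent is granted on Nov 16, 2007 vs the first office action issues on Aug 26, 2007. Earlier: the first office action issues.

The first office action issues — August 26, 2007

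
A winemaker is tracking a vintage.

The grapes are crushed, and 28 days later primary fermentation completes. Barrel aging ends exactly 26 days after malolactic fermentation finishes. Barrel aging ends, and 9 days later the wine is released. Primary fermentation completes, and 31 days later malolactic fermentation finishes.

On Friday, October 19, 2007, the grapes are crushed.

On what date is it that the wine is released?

The grapes are crushed: Oct 19, 2007.
Primary fermentation completes: Oct 19, 2007 + 28 days = Nov 16, 2007.
Malolactic fermentation finishes: Nov 16, 2007 + 31 days = Dec 17, 2007.
Barrel aging ends: Dec 17, 2007 + 26 days = Jan 12, 2008.
The wine is released: Jan 12, 2008 + 9 days = Jan 21, 2008.

Monday, January 21, 2008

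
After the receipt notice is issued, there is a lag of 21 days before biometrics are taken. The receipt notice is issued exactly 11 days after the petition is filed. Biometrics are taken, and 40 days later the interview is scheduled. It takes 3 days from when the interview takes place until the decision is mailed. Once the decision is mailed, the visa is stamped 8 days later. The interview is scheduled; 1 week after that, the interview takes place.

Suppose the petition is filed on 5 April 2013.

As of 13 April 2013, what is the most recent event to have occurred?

The petition is filed: Apr 5, 2013.
The receipt notice is issued: Apr 5, 2013 + 11 days = Apr 16, 2013.
Biometrics are taken: Apr 16, 2013 + 21 days = May 7, 2013.
The interview is scheduled: May 7, 2013 + 40 days = Jun 16, 2013.
The interview takes place: Jun 16, 2013 + 1 week = Jun 23, 2013.
The decision is mailed: Jun 23, 2013 + 3 days = Jun 26, 2013.
The visa is stamped: Jun 26, 2013 + 8 days = Jul 4, 2013.
Apr 13, 2013 falls between when the petition is filed (Apr 5, 2013) and when the receipt notice is issued (Apr 16, 2013).

The petition is filed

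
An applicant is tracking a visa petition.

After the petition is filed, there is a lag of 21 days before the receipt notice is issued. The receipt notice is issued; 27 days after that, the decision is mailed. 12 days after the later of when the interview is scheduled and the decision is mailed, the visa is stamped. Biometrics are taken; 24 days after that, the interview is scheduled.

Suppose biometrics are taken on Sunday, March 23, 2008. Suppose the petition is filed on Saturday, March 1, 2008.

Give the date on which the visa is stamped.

Wednesday, April 30, 2008

Biometrics are taken: Mar 23, 2008.
The interview is scheduled: Mar 23, 2008 + 24 days = Apr 16, 2008.
The petition is filed: Mar 1, 2008.
The receipt notice is issued: Mar 1, 2008 + 21 days = Mar 22, 2008.
The decision is mailed: Mar 22, 2008 + 27 days = Apr 18, 2008.
Both prerequisites met — the interview is scheduled (Apr 16, 2008), the decision is mailed (Apr 18, 2008); the later is Apr 18, 2008.
The visa is stamped: Apr 18, 2008 + 12 days = Apr 30, 2008.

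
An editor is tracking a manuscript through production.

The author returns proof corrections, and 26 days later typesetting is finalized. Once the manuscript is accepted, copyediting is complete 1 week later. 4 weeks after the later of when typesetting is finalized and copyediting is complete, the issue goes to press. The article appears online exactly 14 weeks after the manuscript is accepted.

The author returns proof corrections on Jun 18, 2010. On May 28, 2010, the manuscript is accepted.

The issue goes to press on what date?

The author returns proof corrections: Jun 18, 2010.
Typesetting is finalized: Jun 18, 2010 + 26 days = Jul 14, 2010.
The manuscript is accepted: May 28, 2010.
Copyediting is complete: May 28, 2010 + 1 week = Jun 4, 2010.
Both prerequisites met — typesetting is finalized (Jul 14, 2010), copyediting is complete (Jun 4, 2010); the later is Jul 14, 2010.
The issue goes to press: Jul 14, 2010 + 4 weeks = Aug 11, 2010.

Aug 11, 2010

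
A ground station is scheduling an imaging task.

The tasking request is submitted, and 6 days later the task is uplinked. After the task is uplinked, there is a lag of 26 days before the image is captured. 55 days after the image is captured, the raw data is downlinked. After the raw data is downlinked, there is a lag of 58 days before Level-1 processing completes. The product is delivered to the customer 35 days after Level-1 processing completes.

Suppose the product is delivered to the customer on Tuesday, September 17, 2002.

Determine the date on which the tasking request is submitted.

Thursday, March 21, 2002

The product is delivered to the customer: Sep 17, 2002.
Level-1 processing completes: Sep 17, 2002 − 35 days = Aug 13, 2002.
The raw data is downlinked: Aug 13, 2002 − 58 days = Jun 16, 2002.
The image is captured: Jun 16, 2002 − 55 days = Apr 22, 2002.
The task is uplinked: Apr 22, 2002 − 26 days = Mar 27, 2002.
The tasking request is submitted: Mar 27, 2002 − 6 days = Mar 21, 2002.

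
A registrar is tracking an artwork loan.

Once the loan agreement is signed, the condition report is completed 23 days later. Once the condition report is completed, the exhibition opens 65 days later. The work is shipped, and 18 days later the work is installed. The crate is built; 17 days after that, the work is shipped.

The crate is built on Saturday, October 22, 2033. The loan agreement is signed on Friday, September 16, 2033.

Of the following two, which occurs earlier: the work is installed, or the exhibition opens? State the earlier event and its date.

The crate is built: Oct 22, 2033.
The work is shipped: Oct 22, 2033 + 17 days = Nov 8, 2033.
The work is installed: Nov 8, 2033 + 18 days = Nov 26, 2033.
The loan agreement is signed: Sep 16, 2033.
The condition report is completed: Sep 16, 2033 + 23 days = Oct 9, 2033.
The exhibition opens: Oct 9, 2033 + 65 days = Dec 13, 2033.
Comparing: the work is installed on Nov 26, 2033 vs the exhibition opens on Dec 13, 2033. Earlier: the work is installed.

The work is installed — Saturday, November 26, 2033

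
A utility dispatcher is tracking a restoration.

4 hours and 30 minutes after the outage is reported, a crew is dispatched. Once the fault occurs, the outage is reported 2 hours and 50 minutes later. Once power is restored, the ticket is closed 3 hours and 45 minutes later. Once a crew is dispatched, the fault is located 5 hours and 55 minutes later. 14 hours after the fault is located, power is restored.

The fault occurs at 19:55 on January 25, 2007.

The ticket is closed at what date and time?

The fault occurs: 19:55 Jan 25, 2007.
The outage is reported: 19:55 Jan 25, 2007 + 2h50m = 22:45 Jan 25, 2007.
A crew is dispatched: 22:45 Jan 25, 2007 + 4h30m = 03:15 Jan 26, 2007.
The fault is located: 03:15 Jan 26, 2007 + 5h55m = 09:10 Jan 26, 2007.
Power is restored: 09:10 Jan 26, 2007 + 14h = 23:10 Jan 26, 2007.
The ticket is closed: 23:10 Jan 26, 2007 + 3h45m = 02:55 Jan 27, 2007.

02:55 on January 27, 2007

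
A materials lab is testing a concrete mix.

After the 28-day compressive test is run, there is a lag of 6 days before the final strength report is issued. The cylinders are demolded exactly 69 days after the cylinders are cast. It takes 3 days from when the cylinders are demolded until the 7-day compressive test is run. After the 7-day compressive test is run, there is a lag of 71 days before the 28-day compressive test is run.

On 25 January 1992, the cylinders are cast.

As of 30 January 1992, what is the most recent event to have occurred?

The cylinders are cast: Jan 25, 1992.
The cylinders are demolded: Jan 25, 1992 + 69 days = Apr 3, 1992.
The 7-day compressive test is run: Apr 3, 1992 + 3 days = Apr 6, 1992.
The 28-day compressive test is run: Apr 6, 1992 + 71 days = Jun 16, 1992.
The final strength report is issued: Jun 16, 1992 + 6 days = Jun 22, 1992.
Jan 30, 1992 falls between when the cylinders are cast (Jan 25, 1992) and when the cylinders are demolded (Apr 3, 1992).

The cylinders are cast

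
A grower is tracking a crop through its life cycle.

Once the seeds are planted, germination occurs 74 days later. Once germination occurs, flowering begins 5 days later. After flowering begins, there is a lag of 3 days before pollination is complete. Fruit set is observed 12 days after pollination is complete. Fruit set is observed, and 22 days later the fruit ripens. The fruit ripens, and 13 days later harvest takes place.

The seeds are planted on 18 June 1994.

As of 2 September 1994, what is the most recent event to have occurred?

Germination occurs

The seeds are planted: Jun 18, 1994.
Germination occurs: Jun 18, 1994 + 74 days = Aug 31, 1994.
Flowering begins: Aug 31, 1994 + 5 days = Sep 5, 1994.
Pollination is complete: Sep 5, 1994 + 3 days = Sep 8, 1994.
Fruit set is observed: Sep 8, 1994 + 12 days = Sep 20, 1994.
The fruit ripens: Sep 20, 1994 + 22 days = Oct 12, 1994.
Harvest takes place: Oct 12, 1994 + 13 days = Oct 25, 1994.
Sep 2, 1994 falls between when germination occurs (Aug 31, 1994) and when flowering begins (Sep 5, 1994).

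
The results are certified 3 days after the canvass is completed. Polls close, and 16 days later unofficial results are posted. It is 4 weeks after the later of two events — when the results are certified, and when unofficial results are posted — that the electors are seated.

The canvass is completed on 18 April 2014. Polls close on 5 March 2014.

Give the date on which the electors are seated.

19 May 2014

The canvass is completed: Apr 18, 2014.
The results are certified: Apr 18, 2014 + 3 days = Apr 21, 2014.
Polls close: Mar 5, 2014.
Unofficial results are posted: Mar 5, 2014 + 16 days = Mar 21, 2014.
Both prerequisites met — the results are certified (Apr 21, 2014), unofficial results are posted (Mar 21, 2014); the later is Apr 21, 2014.
The electors are seated: Apr 21, 2014 + 4 weeks = May 19, 2014.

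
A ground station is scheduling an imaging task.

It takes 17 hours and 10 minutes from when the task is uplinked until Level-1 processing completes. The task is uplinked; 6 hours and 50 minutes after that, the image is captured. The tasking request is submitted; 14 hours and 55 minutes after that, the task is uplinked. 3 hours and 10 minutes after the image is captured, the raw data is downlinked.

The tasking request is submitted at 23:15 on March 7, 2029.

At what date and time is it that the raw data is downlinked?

The tasking request is submitted: 23:15 Mar 7, 2029.
The task is uplinked: 23:15 Mar 7, 2029 + 14h55m = 14:10 Mar 8, 2029.
The image is captured: 14:10 Mar 8, 2029 + 6h50m = 21:00 Mar 8, 2029.
The raw data is downlinked: 21:00 Mar 8, 2029 + 3h10m = 00:10 Mar 9, 2029.

00:10 on March 9, 2029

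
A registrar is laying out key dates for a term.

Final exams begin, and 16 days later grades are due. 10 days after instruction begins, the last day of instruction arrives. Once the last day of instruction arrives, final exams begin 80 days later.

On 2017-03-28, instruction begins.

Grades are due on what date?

2017-07-12

Instruction begins: Mar 28, 2017.
The last day of instruction arrives: Mar 28, 2017 + 10 days = Apr 7, 2017.
Final exams begin: Apr 7, 2017 + 80 days = Jun 26, 2017.
Grades are due: Jun 26, 2017 + 16 days = Jul 12, 2017.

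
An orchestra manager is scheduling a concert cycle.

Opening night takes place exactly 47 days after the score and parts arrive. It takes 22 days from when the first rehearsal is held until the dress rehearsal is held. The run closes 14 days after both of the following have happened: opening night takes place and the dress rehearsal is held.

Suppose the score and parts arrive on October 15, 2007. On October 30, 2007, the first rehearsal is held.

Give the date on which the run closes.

The score and parts arrive: Oct 15, 2007.
Opening night takes place: Oct 15, 2007 + 47 days = Dec 1, 2007.
The first rehearsal is held: Oct 30, 2007.
The dress rehearsal is held: Oct 30, 2007 + 22 days = Nov 21, 2007.
Both prerequisites met — opening night takes place (Dec 1, 2007), the dress rehearsal is held (Nov 21, 2007); the later is Dec 1, 2007.
The run closes: Dec 1, 2007 + 14 days = Dec 15, 2007.

December 15, 2007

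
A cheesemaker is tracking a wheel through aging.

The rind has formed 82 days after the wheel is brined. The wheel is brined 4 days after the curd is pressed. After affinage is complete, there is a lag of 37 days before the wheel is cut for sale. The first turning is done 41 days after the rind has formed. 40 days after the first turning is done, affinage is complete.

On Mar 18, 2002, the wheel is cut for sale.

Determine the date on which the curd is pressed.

Aug 26, 2001

The wheel is cut for sale: Mar 18, 2002.
Affinage is complete: Mar 18, 2002 − 37 days = Feb 9, 2002.
The first turning is done: Feb 9, 2002 − 40 days = Dec 31, 2001.
The rind has formed: Dec 31, 2001 − 41 days = Nov 20, 2001.
The wheel is brined: Nov 20, 2001 − 82 days = Aug 30, 2001.
The curd is pressed: Aug 30, 2001 − 4 days = Aug 26, 2001.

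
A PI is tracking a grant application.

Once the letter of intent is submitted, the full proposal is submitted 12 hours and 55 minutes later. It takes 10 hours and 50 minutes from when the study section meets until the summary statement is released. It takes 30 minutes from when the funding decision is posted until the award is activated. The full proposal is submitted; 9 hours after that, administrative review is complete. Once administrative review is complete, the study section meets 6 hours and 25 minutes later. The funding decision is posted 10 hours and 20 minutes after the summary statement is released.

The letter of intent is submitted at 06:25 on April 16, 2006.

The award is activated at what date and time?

The letter of intent is submitted: 06:25 Apr 16, 2006.
The full proposal is submitted: 06:25 Apr 16, 2006 + 12h55m = 19:20 Apr 16, 2006.
Administrative review is complete: 19:20 Apr 16, 2006 + 9h = 04:20 Apr 17, 2006.
The study section meets: 04:20 Apr 17, 2006 + 6h25m = 10:45 Apr 17, 2006.
The summary statement is released: 10:45 Apr 17, 2006 + 10h50m = 21:35 Apr 17, 2006.
The funding decision is posted: 21:35 Apr 17, 2006 + 10h20m = 07:55 Apr 18, 2006.
The award is activated: 07:55 Apr 18, 2006 + 30m = 08:25 Apr 18, 2006.

08:25 on April 18, 2006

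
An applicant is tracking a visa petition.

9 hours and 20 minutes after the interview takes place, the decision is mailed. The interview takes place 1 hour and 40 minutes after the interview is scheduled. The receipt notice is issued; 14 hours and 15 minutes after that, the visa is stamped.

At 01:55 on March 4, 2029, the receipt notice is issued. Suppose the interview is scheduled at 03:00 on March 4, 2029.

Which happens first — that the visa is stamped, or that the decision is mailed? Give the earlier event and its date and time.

The receipt notice is issued: 01:55 Mar 4, 2029.
The visa is stamped: 01:55 Mar 4, 2029 + 14h15m = 16:10 Mar 4, 2029.
The interview is scheduled: 03:00 Mar 4, 2029.
The interview takes place: 03:00 Mar 4, 2029 + 1h40m = 04:40 Mar 4, 2029.
The decision is mailed: 04:40 Mar 4, 2029 + 9h20m = 14:00 Mar 4, 2029.
Comparing: the visa is stamped at 16:10 Mar 4, 2029 vs the decision is mailed at 14:00 Mar 4, 2029. Earlier: the decision is mailed.

The decision is mailed — 14:00 on March 4, 2029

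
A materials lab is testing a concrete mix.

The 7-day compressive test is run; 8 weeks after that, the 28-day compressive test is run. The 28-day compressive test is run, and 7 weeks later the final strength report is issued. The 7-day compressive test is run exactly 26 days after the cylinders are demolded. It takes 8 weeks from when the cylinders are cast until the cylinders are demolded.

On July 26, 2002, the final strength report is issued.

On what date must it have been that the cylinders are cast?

The final strength report is issued: Jul 26, 2002.
The 28-day compressive test is run: Jul 26, 2002 − 7 weeks = Jun 7, 2002.
The 7-day compressive test is run: Jun 7, 2002 − 8 weeks = Apr 12, 2002.
The cylinders are demolded: Apr 12, 2002 − 26 days = Mar 17, 2002.
The cylinders are cast: Mar 17, 2002 − 8 weeks = Jan 20, 2002.

January 20, 2002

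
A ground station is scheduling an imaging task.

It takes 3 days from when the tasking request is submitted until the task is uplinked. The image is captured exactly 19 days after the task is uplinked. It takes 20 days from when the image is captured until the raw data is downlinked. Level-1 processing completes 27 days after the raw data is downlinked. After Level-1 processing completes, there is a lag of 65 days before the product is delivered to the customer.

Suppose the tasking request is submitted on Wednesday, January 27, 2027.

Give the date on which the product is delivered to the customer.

Thursday, June 10, 2027

The tasking request is submitted: Jan 27, 2027.
The task is uplinked: Jan 27, 2027 + 3 days = Jan 30, 2027.
The image is captured: Jan 30, 2027 + 19 days = Feb 18, 2027.
The raw data is downlinked: Feb 18, 2027 + 20 days = Mar 10, 2027.
Level-1 processing completes: Mar 10, 2027 + 27 days = Apr 6, 2027.
The product is delivered to the customer: Apr 6, 2027 + 65 days = Jun 10, 2027.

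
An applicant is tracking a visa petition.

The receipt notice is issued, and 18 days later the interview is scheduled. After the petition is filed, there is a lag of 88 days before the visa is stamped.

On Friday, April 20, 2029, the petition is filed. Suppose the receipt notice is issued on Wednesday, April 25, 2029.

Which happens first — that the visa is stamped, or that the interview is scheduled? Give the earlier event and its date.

The interview is scheduled — Sunday, May 13, 2029

The petition is filed: Apr 20, 2029.
The visa is stamped: Apr 20, 2029 + 88 days = Jul 17, 2029.
The receipt notice is issued: Apr 25, 2029.
The interview is scheduled: Apr 25, 2029 + 18 days = May 13, 2029.
Comparing: the visa is stamped on Jul 17, 2029 vs the interview is scheduled on May 13, 2029. Earlier: the interview is scheduled.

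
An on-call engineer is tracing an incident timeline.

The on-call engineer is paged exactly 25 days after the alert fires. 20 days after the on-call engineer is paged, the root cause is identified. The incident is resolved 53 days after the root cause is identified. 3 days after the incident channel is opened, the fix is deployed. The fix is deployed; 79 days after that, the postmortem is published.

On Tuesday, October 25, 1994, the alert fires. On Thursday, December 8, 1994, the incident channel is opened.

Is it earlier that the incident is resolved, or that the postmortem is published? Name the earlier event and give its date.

The incident is resolved — Tuesday, January 31, 1995

The alert fires: Oct 25, 1994.
The on-call engineer is paged: Oct 25, 1994 + 25 days = Nov 19, 1994.
The root cause is identified: Nov 19, 1994 + 20 days = Dec 9, 1994.
The incident is resolved: Dec 9, 1994 + 53 days = Jan 31, 1995.
The incident channel is opened: Dec 8, 1994.
The fix is deployed: Dec 8, 1994 + 3 days = Dec 11, 1994.
The postmortem is published: Dec 11, 1994 + 79 days = Feb 28, 1995.
Comparing: the incident is resolved on Jan 31, 1995 vs the postmortem is published on Feb 28, 1995. Earlier: the incident is resolved.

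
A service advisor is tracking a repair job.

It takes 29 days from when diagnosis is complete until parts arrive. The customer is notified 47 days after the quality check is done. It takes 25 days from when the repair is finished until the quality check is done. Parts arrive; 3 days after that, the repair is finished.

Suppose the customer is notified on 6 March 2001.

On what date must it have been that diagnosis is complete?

22 November 2000

The customer is notified: Mar 6, 2001.
The quality check is done: Mar 6, 2001 − 47 days = Jan 18, 2001.
The repair is finished: Jan 18, 2001 − 25 days = Dec 24, 2000.
Parts arrive: Dec 24, 2000 − 3 days = Dec 21, 2000.
Diagnosis is complete: Dec 21, 2000 − 29 days = Nov 22, 2000.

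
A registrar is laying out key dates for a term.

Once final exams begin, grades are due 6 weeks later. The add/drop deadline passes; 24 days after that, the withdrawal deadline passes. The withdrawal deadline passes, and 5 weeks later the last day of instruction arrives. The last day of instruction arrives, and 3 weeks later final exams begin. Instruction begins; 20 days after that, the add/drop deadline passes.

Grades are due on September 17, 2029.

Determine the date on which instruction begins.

April 28, 2029

Grades are due: Sep 17, 2029.
Final exams begin: Sep 17, 2029 − 6 weeks = Aug 6, 2029.
The last day of instruction arrives: Aug 6, 2029 − 3 weeks = Jul 16, 2029.
The withdrawal deadline passes: Jul 16, 2029 − 5 weeks = Jun 11, 2029.
The add/drop deadline passes: Jun 11, 2029 − 24 days = May 18, 2029.
Instruction begins: May 18, 2029 − 20 days = Apr 28, 2029.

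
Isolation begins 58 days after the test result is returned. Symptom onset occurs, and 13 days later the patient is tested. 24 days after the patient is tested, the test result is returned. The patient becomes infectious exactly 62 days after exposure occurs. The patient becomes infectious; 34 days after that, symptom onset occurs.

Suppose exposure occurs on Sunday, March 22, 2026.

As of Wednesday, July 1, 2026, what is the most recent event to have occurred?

Exposure occurs: Mar 22, 2026.
The patient becomes infectious: Mar 22, 2026 + 62 days = May 23, 2026.
Symptom onset occurs: May 23, 2026 + 34 days = Jun 26, 2026.
The patient is tested: Jun 26, 2026 + 13 days = Jul 9, 2026.
The test result is returned: Jul 9, 2026 + 24 days = Aug 2, 2026.
Isolation begins: Aug 2, 2026 + 58 days = Sep 29, 2026.
Jul 1, 2026 falls between when symptom onset occurs (Jun 26, 2026) and when the patient is tested (Jul 9, 2026).

Symptom onset occurs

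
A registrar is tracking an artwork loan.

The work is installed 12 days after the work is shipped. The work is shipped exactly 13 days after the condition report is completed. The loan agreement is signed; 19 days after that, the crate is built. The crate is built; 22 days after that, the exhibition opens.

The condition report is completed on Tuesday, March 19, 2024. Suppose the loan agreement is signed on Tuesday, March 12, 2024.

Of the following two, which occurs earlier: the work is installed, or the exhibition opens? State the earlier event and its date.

The work is installed — Saturday, April 13, 2024

The condition report is completed: Mar 19, 2024.
The work is shipped: Mar 19, 2024 + 13 days = Apr 1, 2024.
The work is installed: Apr 1, 2024 + 12 days = Apr 13, 2024.
The loan agreement is signed: Mar 12, 2024.
The crate is built: Mar 12, 2024 + 19 days = Mar 31, 2024.
The exhibition opens: Mar 31, 2024 + 22 days = Apr 22, 2024.
Comparing: the work is installed on Apr 13, 2024 vs the exhibition opens on Apr 22, 2024. Earlier: the work is installed.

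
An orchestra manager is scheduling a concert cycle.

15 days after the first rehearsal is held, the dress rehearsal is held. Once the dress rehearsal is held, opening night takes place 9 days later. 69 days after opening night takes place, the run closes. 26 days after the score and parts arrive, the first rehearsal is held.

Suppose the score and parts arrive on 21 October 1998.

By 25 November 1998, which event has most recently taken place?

The first rehearsal is held

The score and parts arrive: Oct 21, 1998.
The first rehearsal is held: Oct 21, 1998 + 26 days = Nov 16, 1998.
The dress rehearsal is held: Nov 16, 1998 + 15 days = Dec 1, 1998.
Opening night takes place: Dec 1, 1998 + 9 days = Dec 10, 1998.
The run closes: Dec 10, 1998 + 69 days = Feb 17, 1999.
Nov 25, 1998 falls between when the first rehearsal is held (Nov 16, 1998) and when the dress rehearsal is held (Dec 1, 1998).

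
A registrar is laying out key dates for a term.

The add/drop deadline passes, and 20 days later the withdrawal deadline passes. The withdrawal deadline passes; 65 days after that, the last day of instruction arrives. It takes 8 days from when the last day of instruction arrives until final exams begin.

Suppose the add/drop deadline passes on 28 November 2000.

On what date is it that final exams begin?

The add/drop deadline passes: Nov 28, 2000.
The withdrawal deadline passes: Nov 28, 2000 + 20 days = Dec 18, 2000.
The last day of instruction arrives: Dec 18, 2000 + 65 days = Feb 21, 2001.
Final exams begin: Feb 21, 2001 + 8 days = Mar 1, 2001.

1 March 2001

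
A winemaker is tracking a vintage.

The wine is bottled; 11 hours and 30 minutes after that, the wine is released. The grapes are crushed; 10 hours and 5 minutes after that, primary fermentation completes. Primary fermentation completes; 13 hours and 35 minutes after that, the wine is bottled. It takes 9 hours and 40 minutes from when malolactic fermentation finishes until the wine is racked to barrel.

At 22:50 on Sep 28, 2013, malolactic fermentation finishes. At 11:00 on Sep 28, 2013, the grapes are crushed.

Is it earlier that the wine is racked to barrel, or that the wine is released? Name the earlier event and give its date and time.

The wine is racked to barrel — 08:30 on Sep 29, 2013

Malolactic fermentation finishes: 22:50 Sep 28, 2013.
The wine is racked to barrel: 22:50 Sep 28, 2013 + 9h40m = 08:30 Sep 29, 2013.
The grapes are crushed: 11:00 Sep 28, 2013.
Primary fermentation completes: 11:00 Sep 28, 2013 + 10h05m = 21:05 Sep 28, 2013.
The wine is bottled: 21:05 Sep 28, 2013 + 13h35m = 10:40 Sep 29, 2013.
The wine is released: 10:40 Sep 29, 2013 + 11h30m = 22:10 Sep 29, 2013.
Comparing: the wine is racked to barrel at 08:30 Sep 29, 2013 vs the wine is released at 22:10 Sep 29, 2013. Earlier: the wine is racked to barrel.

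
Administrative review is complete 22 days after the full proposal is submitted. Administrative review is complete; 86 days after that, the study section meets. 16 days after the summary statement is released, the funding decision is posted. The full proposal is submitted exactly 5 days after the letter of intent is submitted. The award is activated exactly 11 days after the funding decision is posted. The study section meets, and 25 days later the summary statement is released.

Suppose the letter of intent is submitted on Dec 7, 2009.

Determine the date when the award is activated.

The letter of intent is submitted: Dec 7, 2009.
The full proposal is submitted: Dec 7, 2009 + 5 days = Dec 12, 2009.
Administrative review is complete: Dec 12, 2009 + 22 days = Jan 3, 2010.
The study section meets: Jan 3, 2010 + 86 days = Mar 30, 2010.
The summary statement is released: Mar 30, 2010 + 25 days = Apr 24, 2010.
The funding decision is posted: Apr 24, 2010 + 16 days = May 10, 2010.
The award is activated: May 10, 2010 + 11 days = May 21, 2010.

May 21, 2010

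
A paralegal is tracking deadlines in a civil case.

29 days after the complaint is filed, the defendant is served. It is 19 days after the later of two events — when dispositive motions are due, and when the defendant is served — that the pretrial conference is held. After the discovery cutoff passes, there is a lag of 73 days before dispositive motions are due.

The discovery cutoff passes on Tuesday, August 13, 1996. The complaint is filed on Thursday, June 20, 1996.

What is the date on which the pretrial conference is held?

The discovery cutoff passes: Aug 13, 1996.
Dispositive motions are due: Aug 13, 1996 + 73 days = Oct 25, 1996.
The complaint is filed: Jun 20, 1996.
The defendant is served: Jun 20, 1996 + 29 days = Jul 19, 1996.
Both prerequisites met — dispositive motions are due (Oct 25, 1996), the defendant is served (Jul 19, 1996); the later is Oct 25, 1996.
The pretrial conference is held: Oct 25, 1996 + 19 days = Nov 13, 1996.

Wednesday, November 13, 1996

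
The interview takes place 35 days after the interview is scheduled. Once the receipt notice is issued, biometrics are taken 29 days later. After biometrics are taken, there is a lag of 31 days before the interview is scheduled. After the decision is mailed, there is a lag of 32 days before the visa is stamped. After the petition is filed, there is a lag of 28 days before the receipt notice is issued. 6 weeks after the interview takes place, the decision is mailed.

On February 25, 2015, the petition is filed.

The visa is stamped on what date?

September 10, 2015

The petition is filed: Feb 25, 2015.
The receipt notice is issued: Feb 25, 2015 + 28 days = Mar 25, 2015.
Biometrics are taken: Mar 25, 2015 + 29 days = Apr 23, 2015.
The interview is scheduled: Apr 23, 2015 + 31 days = May 24, 2015.
The interview takes place: May 24, 2015 + 35 days = Jun 28, 2015.
The decision is mailed: Jun 28, 2015 + 6 weeks = Aug 9, 2015.
The visa is stamped: Aug 9, 2015 + 32 days = Sep 10, 2015.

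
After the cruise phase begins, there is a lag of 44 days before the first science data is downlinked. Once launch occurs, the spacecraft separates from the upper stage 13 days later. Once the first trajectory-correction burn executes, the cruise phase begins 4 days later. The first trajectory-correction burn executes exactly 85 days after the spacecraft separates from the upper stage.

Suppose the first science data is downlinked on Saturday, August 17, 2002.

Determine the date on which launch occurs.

The first science data is downlinked: Aug 17, 2002.
The cruise phase begins: Aug 17, 2002 − 44 days = Jul 4, 2002.
The first trajectory-correction burn executes: Jul 4, 2002 − 4 days = Jun 30, 2002.
The spacecraft separates from the upper stage: Jun 30, 2002 − 85 days = Apr 6, 2002.
Launch occurs: Apr 6, 2002 − 13 days = Mar 24, 2002.

Sunday, March 24, 2002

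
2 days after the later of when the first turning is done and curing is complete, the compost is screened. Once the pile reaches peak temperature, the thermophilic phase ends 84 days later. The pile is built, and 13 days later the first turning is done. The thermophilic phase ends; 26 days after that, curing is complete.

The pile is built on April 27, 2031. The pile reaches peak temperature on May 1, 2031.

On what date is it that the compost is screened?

August 21, 2031

The pile is built: Apr 27, 2031.
The first turning is done: Apr 27, 2031 + 13 days = May 10, 2031.
The pile reaches peak temperature: May 1, 2031.
The thermophilic phase ends: May 1, 2031 + 84 days = Jul 24, 2031.
Curing is complete: Jul 24, 2031 + 26 days = Aug 19, 2031.
Both prerequisites met — the first turning is done (May 10, 2031), curing is complete (Aug 19, 2031); the later is Aug 19, 2031.
The compost is screened: Aug 19, 2031 + 2 days = Aug 21, 2031.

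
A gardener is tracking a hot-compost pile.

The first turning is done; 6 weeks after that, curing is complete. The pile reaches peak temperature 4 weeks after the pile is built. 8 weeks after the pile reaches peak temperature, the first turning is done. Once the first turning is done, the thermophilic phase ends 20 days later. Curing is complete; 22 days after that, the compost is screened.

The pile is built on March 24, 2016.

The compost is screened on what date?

August 19, 2016

The pile is built: Mar 24, 2016.
The pile reaches peak temperature: Mar 24, 2016 + 4 weeks = Apr 21, 2016.
The first turning is done: Apr 21, 2016 + 8 weeks = Jun 16, 2016.
Curing is complete: Jun 16, 2016 + 6 weeks = Jul 28, 2016.
The compost is screened: Jul 28, 2016 + 22 days = Aug 19, 2016.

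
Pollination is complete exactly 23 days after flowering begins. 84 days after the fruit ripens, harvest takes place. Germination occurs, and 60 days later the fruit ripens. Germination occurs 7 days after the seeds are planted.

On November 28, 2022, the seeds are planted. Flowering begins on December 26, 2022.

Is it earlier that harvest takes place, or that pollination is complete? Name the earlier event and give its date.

Pollination is complete — January 18, 2023

The seeds are planted: Nov 28, 2022.
Germination occurs: Nov 28, 2022 + 7 days = Dec 5, 2022.
The fruit ripens: Dec 5, 2022 + 60 days = Feb 3, 2023.
Harvest takes place: Feb 3, 2023 + 84 days = Apr 28, 2023.
Flowering begins: Dec 26, 2022.
Pollination is complete: Dec 26, 2022 + 23 days = Jan 18, 2023.
Comparing: harvest takes place on Apr 28, 2023 vs pollination is complete on Jan 18, 2023. Earlier: pollination is complete.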